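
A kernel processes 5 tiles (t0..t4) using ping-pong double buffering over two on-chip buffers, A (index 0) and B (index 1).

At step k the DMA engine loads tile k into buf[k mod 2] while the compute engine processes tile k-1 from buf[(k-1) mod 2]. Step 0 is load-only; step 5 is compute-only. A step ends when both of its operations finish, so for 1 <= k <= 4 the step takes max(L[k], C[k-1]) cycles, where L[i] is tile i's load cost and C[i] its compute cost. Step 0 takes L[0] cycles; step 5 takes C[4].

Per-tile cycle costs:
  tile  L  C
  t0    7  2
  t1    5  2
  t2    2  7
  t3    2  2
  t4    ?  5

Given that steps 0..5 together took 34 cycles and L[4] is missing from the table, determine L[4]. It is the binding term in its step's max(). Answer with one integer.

L[4] = 8

step 0 | dur = L[0]=7 = 7
step 1 | dur = max(L[1]=5, C[0]=2) = 5
step 2 | dur = max(L[2]=2, C[1]=2) = 2
step 3 | dur = max(L[3]=2, C[2]=7) = 7
step 4 | dur = max(L[4]=?, C[3]=2) = L[4]  (unknown; binding)
step 5 | dur = C[4]=5 = 5
sum of known step durations = 26
dur[4] = total - known = 34 - 26 = 8
L[4] is the binding max in step 4, so L[4] = dur[4] = 8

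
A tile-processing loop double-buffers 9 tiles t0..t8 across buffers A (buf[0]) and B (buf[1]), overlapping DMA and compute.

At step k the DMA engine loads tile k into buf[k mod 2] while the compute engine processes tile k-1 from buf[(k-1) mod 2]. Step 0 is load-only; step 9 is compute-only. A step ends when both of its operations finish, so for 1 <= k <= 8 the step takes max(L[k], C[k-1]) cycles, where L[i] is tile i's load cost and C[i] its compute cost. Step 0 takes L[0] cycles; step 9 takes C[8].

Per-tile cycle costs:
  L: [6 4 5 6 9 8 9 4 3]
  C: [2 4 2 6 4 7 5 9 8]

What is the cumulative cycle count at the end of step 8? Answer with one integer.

step 0: L[0]=6 → dur=6, Σ=6 | A=load:t0 B=idle [load-only]
step 1: L[1]=4 C[0]=2 → dur=4, Σ=10 | A=compute:t0 B=load:t1 [load-bound]
step 2: L[2]=5 C[1]=4 → dur=5, Σ=15 | A=load:t2 B=compute:t1 [load-bound]
step 3: L[3]=6 C[2]=2 → dur=6, Σ=21 | A=compute:t2 B=load:t3 [load-bound]
step 4: L[4]=9 C[3]=6 → dur=9, Σ=30 | A=load:t4 B=compute:t3 [load-bound]
step 5: L[5]=8 C[4]=4 → dur=8, Σ=38 | A=compute:t4 B=load:t5 [load-bound]
step 6: L[6]=9 C[5]=7 → dur=9, Σ=47 | A=load:t6 B=compute:t5 [load-bound]
step 7: L[7]=4 C[6]=5 → dur=5, Σ=52 | A=compute:t6 B=load:t7 [compute-bound]
step 8: L[8]=3 C[7]=9 → dur=9, Σ=61 | A=load:t8 B=compute:t7 [compute-bound]
step 9: C[8]=8 → dur=8, Σ=69 | A=compute:t8 B=idle [compute-only]

end_cycle[8] = 61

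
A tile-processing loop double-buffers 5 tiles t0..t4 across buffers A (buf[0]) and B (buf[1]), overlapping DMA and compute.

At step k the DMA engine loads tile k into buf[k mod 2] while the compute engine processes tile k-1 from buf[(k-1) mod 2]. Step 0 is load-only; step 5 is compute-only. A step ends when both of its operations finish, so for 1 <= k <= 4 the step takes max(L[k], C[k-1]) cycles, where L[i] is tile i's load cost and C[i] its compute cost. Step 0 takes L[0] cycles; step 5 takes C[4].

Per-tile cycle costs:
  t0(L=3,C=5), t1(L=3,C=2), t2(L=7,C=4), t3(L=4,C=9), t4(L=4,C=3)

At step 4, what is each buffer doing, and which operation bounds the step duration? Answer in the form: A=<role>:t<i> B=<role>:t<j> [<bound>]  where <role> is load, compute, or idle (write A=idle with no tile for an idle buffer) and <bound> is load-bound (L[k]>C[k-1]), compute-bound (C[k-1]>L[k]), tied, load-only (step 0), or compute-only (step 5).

[0] DMA t0→A (3c) ∥ CU idle ⇒ 3c, clock 3
[1] DMA t1→B (3c) ∥ CU A:t0 (5c) ⇒ 5c, clock 8
[2] DMA t2→A (7c) ∥ CU B:t1 (2c) ⇒ 7c, clock 15
[3] DMA t3→B (4c) ∥ CU A:t2 (4c) ⇒ 4c, clock 19
[4] DMA t4→A (4c) ∥ CU B:t3 (9c) ⇒ 9c, clock 28
[5] DMA idle ∥ CU A:t4 (3c) ⇒ 3c, clock 31

step 4: A=load:t4 B=compute:t3 [compute-bound]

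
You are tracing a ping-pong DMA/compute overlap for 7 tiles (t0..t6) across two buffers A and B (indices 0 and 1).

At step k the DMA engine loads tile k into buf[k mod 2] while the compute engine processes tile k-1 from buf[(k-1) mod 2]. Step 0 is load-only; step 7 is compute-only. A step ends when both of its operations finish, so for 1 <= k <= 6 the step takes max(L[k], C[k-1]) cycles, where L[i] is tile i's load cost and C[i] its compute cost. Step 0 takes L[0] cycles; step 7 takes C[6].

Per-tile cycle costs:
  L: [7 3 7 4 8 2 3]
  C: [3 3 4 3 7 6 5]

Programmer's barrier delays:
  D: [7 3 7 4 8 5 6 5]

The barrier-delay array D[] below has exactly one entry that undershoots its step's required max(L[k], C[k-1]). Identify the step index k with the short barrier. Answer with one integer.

step 0: need L[0]=7 = 7; D[0]=7 ok
step 1: need max(L[1]=3,C[0]=3) = 3; D[1]=3 ok
step 2: need max(L[2]=7,C[1]=3) = 7; D[2]=7 ok
step 3: need max(L[3]=4,C[2]=4) = 4; D[3]=4 ok
step 4: need max(L[4]=8,C[3]=3) = 8; D[4]=8 ok
step 5: need max(L[5]=2,C[4]=7) = 7; D[5]=5 SHORT
step 6: need max(L[6]=3,C[5]=6) = 6; D[6]=6 ok
step 7: need C[6]=5 = 5; D[7]=5 ok

hazard at step 5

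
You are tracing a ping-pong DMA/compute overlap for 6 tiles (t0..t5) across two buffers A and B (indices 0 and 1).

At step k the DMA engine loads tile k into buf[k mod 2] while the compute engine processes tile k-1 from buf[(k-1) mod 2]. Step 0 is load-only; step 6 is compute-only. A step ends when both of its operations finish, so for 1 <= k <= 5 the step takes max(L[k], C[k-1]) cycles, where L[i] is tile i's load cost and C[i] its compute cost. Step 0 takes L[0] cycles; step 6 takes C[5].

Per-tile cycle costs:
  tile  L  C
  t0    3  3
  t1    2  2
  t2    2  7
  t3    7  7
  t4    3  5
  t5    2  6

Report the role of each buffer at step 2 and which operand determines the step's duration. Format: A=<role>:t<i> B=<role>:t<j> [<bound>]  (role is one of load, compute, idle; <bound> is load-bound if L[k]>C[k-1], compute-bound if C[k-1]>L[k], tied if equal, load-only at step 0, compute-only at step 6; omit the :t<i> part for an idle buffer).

  0. 3=3c; end=3; A:t0 B:-
  1. max(2,3)=3c; end=6; A:t0 B:t1
  2. max(2,2)=2c; end=8; A:t2 B:t1
  3. max(7,7)=7c; end=15; A:t2 B:t3
  4. max(3,7)=7c; end=22; A:t4 B:t3
  5. max(2,5)=5c; end=27; A:t4 B:t5
  6. 6=6c; end=33; A:t4 B:t5

step 2: A=load:t2 B=compute:t1 [tied]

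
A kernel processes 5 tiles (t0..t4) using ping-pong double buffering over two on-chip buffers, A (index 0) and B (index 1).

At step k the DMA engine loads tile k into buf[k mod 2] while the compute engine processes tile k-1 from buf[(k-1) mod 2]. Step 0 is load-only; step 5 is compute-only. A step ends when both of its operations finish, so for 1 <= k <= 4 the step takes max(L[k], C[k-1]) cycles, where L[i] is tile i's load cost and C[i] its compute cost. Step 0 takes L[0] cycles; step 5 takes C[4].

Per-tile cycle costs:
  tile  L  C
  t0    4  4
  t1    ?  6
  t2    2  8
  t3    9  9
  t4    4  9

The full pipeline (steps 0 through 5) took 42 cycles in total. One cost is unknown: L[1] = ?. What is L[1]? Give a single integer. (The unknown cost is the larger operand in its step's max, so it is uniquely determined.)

step 0: dur = L[0]=4 = 4
step 1: dur = max(L[1]=?, C[0]=4) = L[1]  (unknown; binding)
step 2: dur = max(L[2]=2, C[1]=6) = 6
step 3: dur = max(L[3]=9, C[2]=8) = 9
step 4: dur = max(L[4]=4, C[3]=9) = 9
step 5: dur = C[4]=9 = 9
sum of known step durations = 37
dur[1] = total - known = 42 - 37 = 5
L[1] is the binding max in step 1, so L[1] = dur[1] = 5

L[1] = 5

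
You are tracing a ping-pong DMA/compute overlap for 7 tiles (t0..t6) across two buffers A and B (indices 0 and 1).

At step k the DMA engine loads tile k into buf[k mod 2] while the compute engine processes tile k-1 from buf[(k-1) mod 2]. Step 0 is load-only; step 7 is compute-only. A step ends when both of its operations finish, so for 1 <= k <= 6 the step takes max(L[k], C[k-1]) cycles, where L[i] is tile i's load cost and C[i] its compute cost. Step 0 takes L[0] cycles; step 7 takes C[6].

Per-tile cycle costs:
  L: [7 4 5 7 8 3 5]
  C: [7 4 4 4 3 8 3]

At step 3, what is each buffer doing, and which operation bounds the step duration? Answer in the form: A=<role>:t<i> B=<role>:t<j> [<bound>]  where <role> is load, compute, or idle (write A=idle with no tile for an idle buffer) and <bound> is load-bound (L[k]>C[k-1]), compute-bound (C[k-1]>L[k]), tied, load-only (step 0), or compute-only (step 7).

  0. 7=7c; end=7; A:t0 B:-
  1. max(4,7)=7c; end=14; A:t0 B:t1
  2. max(5,4)=5c; end=19; A:t2 B:t1
  3. max(7,4)=7c; end=26; A:t2 B:t3
  4. max(8,4)=8c; end=34; A:t4 B:t3
  5. max(3,3)=3c; end=37; A:t4 B:t5
  6. max(5,8)=8c; end=45; A:t6 B:t5
  7. 3=3c; end=48; A:t6 B:t5

step 3: A=compute:t2 B=load:t3 [load-bound]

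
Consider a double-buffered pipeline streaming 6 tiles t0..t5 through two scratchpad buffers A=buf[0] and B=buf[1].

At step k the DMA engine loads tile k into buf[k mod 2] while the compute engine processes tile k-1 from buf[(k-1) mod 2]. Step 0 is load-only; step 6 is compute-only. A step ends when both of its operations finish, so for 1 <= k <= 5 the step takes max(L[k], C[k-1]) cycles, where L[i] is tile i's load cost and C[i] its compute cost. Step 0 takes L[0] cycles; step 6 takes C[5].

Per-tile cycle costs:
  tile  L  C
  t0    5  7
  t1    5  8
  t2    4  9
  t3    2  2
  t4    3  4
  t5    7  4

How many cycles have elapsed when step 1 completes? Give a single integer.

k=0 load=t0/5c comp=- wait=5 total=5
k=1 load=t1/5c comp=t0/7c wait=7 total=12
k=2 load=t2/4c comp=t1/8c wait=8 total=20
k=3 load=t3/2c comp=t2/9c wait=9 total=29
k=4 load=t4/3c comp=t3/2c wait=3 total=32
k=5 load=t5/7c comp=t4/4c wait=7 total=39
k=6 load=- comp=t5/4c wait=4 total=43

end_cycle[1] = 12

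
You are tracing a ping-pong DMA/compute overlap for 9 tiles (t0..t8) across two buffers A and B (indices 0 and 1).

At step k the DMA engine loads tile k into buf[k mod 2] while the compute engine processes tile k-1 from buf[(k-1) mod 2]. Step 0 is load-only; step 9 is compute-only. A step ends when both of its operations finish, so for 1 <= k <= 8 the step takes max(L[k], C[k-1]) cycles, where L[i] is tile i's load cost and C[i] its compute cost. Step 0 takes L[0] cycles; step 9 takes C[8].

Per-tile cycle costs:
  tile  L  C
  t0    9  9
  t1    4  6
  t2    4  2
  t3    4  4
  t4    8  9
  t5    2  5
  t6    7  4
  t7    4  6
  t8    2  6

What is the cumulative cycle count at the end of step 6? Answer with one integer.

end_cycle[6] = 52

  0. 9=9c; end=9; A:t0 B:-
  1. max(4,9)=9c; end=18; A:t0 B:t1
  2. max(4,6)=6c; end=24; A:t2 B:t1
  3. max(4,2)=4c; end=28; A:t2 B:t3
  4. max(8,4)=8c; end=36; A:t4 B:t3
  5. max(2,9)=9c; end=45; A:t4 B:t5
  6. max(7,5)=7c; end=52; A:t6 B:t5
  7. max(4,4)=4c; end=56; A:t6 B:t7
  8. max(2,6)=6c; end=62; A:t8 B:t7
  9. 6=6c; end=68; A:t8 B:t7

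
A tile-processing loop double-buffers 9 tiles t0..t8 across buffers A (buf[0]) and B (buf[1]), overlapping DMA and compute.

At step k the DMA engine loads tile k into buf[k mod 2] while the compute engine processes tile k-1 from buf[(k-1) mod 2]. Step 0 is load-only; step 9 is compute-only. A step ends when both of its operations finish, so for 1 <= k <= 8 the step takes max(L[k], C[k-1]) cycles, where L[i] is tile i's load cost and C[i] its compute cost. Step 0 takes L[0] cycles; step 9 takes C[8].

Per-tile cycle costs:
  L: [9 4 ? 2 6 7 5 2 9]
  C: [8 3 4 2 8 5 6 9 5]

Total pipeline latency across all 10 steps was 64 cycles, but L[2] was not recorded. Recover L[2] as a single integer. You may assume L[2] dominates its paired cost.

step 0 | dur = L[0]=9 = 9
step 1 | dur = max(L[1]=4, C[0]=8) = 8
step 2 | dur = max(L[2]=?, C[1]=3) = L[2]  (unknown; binding)
step 3 | dur = max(L[3]=2, C[2]=4) = 4
step 4 | dur = max(L[4]=6, C[3]=2) = 6
step 5 | dur = max(L[5]=7, C[4]=8) = 8
step 6 | dur = max(L[6]=5, C[5]=5) = 5
step 7 | dur = max(L[7]=2, C[6]=6) = 6
step 8 | dur = max(L[8]=9, C[7]=9) = 9
step 9 | dur = C[8]=5 = 5
sum of known step durations = 60
dur[2] = total - known = 64 - 60 = 4
L[2] is the binding max in step 2, so L[2] = dur[2] = 4

L[2] = 4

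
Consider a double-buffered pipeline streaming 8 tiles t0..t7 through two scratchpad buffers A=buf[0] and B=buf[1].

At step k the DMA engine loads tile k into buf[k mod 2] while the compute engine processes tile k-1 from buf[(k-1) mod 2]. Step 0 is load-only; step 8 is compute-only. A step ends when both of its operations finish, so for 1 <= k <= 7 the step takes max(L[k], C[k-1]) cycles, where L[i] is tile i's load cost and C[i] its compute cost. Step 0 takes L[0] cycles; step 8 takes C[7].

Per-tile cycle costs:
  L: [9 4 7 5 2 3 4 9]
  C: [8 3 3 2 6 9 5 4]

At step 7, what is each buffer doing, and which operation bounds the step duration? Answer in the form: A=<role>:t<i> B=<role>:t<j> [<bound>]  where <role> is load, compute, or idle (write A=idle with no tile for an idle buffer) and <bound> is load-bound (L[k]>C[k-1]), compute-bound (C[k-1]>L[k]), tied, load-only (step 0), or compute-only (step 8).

step 7: A=compute:t6 B=load:t7 [load-bound]

  0. 9=9c; end=9; A:t0 B:-
  1. max(4,8)=8c; end=17; A:t0 B:t1
  2. max(7,3)=7c; end=24; A:t2 B:t1
  3. max(5,3)=5c; end=29; A:t2 B:t3
  4. max(2,2)=2c; end=31; A:t4 B:t3
  5. max(3,6)=6c; end=37; A:t4 B:t5
  6. max(4,9)=9c; end=46; A:t6 B:t5
  7. max(9,5)=9c; end=55; A:t6 B:t7
  8. 4=4c; end=59; A:t6 B:t7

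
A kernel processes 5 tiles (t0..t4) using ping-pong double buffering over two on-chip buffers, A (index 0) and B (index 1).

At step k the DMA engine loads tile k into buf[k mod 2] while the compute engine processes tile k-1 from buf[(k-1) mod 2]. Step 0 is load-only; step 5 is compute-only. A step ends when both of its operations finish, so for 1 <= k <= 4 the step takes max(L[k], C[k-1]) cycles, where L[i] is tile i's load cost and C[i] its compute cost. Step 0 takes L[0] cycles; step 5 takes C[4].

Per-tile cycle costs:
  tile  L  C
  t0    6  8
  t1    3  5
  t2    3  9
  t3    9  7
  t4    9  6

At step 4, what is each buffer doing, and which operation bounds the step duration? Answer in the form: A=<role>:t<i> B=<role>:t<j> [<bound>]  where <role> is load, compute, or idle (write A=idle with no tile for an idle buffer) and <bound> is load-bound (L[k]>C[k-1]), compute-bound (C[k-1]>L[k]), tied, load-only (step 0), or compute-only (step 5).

step 4: A=load:t4 B=compute:t3 [load-bound]

[0] DMA t0→A (6c) ∥ CU idle ⇒ 6c, clock 6
[1] DMA t1→B (3c) ∥ CU A:t0 (8c) ⇒ 8c, clock 14
[2] DMA t2→A (3c) ∥ CU B:t1 (5c) ⇒ 5c, clock 19
[3] DMA t3→B (9c) ∥ CU A:t2 (9c) ⇒ 9c, clock 28
[4] DMA t4→A (9c) ∥ CU B:t3 (7c) ⇒ 9c, clock 37
[5] DMA idle ∥ CU A:t4 (6c) ⇒ 6c, clock 43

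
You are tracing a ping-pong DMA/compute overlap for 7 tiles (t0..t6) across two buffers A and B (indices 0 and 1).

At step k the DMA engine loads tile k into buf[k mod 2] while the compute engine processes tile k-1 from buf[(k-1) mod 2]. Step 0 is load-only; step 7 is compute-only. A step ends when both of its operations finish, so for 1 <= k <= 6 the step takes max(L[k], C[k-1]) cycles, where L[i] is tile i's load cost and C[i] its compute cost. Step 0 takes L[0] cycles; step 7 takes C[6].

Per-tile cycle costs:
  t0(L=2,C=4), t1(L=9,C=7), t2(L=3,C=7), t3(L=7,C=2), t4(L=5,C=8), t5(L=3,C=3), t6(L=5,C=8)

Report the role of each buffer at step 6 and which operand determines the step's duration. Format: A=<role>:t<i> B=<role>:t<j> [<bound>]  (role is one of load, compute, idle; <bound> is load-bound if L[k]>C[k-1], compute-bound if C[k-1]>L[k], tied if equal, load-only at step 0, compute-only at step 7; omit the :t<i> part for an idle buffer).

step 0: L[0]=2 → dur=2, Σ=2 | A=load:t0 B=idle [load-only]
step 1: L[1]=9 C[0]=4 → dur=9, Σ=11 | A=compute:t0 B=load:t1 [load-bound]
step 2: L[2]=3 C[1]=7 → dur=7, Σ=18 | A=load:t2 B=compute:t1 [compute-bound]
step 3: L[3]=7 C[2]=7 → dur=7, Σ=25 | A=compute:t2 B=load:t3 [tied]
step 4: L[4]=5 C[3]=2 → dur=5, Σ=30 | A=load:t4 B=compute:t3 [load-bound]
step 5: L[5]=3 C[4]=8 → dur=8, Σ=38 | A=compute:t4 B=load:t5 [compute-bound]
step 6: L[6]=5 C[5]=3 → dur=5, Σ=43 | A=load:t6 B=compute:t5 [load-bound]
step 7: C[6]=8 → dur=8, Σ=51 | A=compute:t6 B=idle [compute-only]

step 6: A=load:t6 B=compute:t5 [load-bound]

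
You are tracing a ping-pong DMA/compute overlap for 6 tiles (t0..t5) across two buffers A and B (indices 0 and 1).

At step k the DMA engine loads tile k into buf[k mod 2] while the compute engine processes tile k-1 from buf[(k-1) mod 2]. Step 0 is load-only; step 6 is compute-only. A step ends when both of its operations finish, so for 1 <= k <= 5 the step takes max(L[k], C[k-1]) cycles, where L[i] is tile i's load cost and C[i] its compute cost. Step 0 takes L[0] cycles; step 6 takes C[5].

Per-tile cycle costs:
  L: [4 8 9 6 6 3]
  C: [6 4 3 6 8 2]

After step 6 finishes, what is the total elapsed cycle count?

end_cycle[6] = 43

k=0 load=t0/4c comp=- wait=4 total=4
k=1 load=t1/8c comp=t0/6c wait=8 total=12
k=2 load=t2/9c comp=t1/4c wait=9 total=21
k=3 load=t3/6c comp=t2/3c wait=6 total=27
k=4 load=t4/6c comp=t3/6c wait=6 total=33
k=5 load=t5/3c comp=t4/8c wait=8 total=41
k=6 load=- comp=t5/2c wait=2 total=43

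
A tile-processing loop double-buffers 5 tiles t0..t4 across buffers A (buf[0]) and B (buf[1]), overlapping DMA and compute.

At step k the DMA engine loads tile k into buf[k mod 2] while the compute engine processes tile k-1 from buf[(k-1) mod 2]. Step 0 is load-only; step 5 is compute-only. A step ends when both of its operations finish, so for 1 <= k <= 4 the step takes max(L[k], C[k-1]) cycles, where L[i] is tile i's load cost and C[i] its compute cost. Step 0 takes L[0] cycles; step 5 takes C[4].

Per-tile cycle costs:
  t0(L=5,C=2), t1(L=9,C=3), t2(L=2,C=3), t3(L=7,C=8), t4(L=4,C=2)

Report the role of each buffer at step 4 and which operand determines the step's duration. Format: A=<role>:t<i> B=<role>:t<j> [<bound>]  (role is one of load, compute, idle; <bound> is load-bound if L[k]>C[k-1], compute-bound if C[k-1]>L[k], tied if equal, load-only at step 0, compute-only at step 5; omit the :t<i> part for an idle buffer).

step 4: A=load:t4 B=compute:t3 [compute-bound]

[0] DMA t0→A (5c) ∥ CU idle ⇒ 5c, clock 5
[1] DMA t1→B (9c) ∥ CU A:t0 (2c) ⇒ 9c, clock 14
[2] DMA t2→A (2c) ∥ CU B:t1 (3c) ⇒ 3c, clock 17
[3] DMA t3→B (7c) ∥ CU A:t2 (3c) ⇒ 7c, clock 24
[4] DMA t4→A (4c) ∥ CU B:t3 (8c) ⇒ 8c, clock 32
[5] DMA idle ∥ CU A:t4 (2c) ⇒ 2c, clock 34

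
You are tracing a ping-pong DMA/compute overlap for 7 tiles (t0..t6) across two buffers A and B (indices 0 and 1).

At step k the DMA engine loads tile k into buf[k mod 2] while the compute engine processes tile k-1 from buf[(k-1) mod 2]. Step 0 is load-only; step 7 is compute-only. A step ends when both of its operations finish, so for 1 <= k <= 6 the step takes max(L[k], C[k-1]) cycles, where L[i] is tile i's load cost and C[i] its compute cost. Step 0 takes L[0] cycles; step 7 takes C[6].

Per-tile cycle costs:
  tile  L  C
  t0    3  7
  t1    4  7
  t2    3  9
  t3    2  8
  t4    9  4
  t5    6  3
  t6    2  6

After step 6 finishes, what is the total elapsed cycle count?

k=0 load=t0/3c comp=- wait=3 total=3
k=1 load=t1/4c comp=t0/7c wait=7 total=10
k=2 load=t2/3c comp=t1/7c wait=7 total=17
k=3 load=t3/2c comp=t2/9c wait=9 total=26
k=4 load=t4/9c comp=t3/8c wait=9 total=35
k=5 load=t5/6c comp=t4/4c wait=6 total=41
k=6 load=t6/2c comp=t5/3c wait=3 total=44
k=7 load=- comp=t6/6c wait=6 total=50

end_cycle[6] = 44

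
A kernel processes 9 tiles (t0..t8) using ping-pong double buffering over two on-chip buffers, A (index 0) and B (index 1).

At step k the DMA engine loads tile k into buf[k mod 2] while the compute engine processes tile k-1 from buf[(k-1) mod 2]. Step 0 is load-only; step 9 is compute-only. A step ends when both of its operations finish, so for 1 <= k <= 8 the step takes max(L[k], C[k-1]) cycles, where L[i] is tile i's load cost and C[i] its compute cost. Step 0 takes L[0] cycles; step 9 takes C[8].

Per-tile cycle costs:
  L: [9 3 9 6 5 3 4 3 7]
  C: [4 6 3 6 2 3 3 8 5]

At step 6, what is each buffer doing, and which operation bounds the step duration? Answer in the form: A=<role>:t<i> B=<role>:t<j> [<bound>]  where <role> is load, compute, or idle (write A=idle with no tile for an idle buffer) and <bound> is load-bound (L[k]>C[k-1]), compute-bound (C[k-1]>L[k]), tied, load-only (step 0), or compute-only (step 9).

step 6: A=load:t6 B=compute:t5 [load-bound]

[0] DMA t0→A (9c) ∥ CU idle ⇒ 9c, clock 9
[1] DMA t1→B (3c) ∥ CU A:t0 (4c) ⇒ 4c, clock 13
[2] DMA t2→A (9c) ∥ CU B:t1 (6c) ⇒ 9c, clock 22
[3] DMA t3→B (6c) ∥ CU A:t2 (3c) ⇒ 6c, clock 28
[4] DMA t4→A (5c) ∥ CU B:t3 (6c) ⇒ 6c, clock 34
[5] DMA t5→B (3c) ∥ CU A:t4 (2c) ⇒ 3c, clock 37
[6] DMA t6→A (4c) ∥ CU B:t5 (3c) ⇒ 4c, clock 41
[7] DMA t7→B (3c) ∥ CU A:t6 (3c) ⇒ 3c, clock 44
[8] DMA t8→A (7c) ∥ CU B:t7 (8c) ⇒ 8c, clock 52
[9] DMA idle ∥ CU A:t8 (5c) ⇒ 5c, clock 57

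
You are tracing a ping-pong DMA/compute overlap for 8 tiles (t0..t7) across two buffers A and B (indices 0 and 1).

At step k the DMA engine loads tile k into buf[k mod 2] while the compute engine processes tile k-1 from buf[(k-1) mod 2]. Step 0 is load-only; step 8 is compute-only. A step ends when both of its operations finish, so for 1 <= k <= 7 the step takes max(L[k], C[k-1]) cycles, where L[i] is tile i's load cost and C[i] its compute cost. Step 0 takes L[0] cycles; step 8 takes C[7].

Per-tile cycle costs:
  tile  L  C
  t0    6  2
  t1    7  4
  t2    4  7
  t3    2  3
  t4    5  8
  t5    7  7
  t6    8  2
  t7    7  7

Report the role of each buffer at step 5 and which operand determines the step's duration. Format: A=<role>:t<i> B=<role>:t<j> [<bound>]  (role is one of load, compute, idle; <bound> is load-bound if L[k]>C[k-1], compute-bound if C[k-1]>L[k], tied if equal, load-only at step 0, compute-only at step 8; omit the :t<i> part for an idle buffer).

[0] DMA t0→A (6c) ∥ CU idle ⇒ 6c, clock 6
[1] DMA t1→B (7c) ∥ CU A:t0 (2c) ⇒ 7c, clock 13
[2] DMA t2→A (4c) ∥ CU B:t1 (4c) ⇒ 4c, clock 17
[3] DMA t3→B (2c) ∥ CU A:t2 (7c) ⇒ 7c, clock 24
[4] DMA t4→A (5c) ∥ CU B:t3 (3c) ⇒ 5c, clock 29
[5] DMA t5→B (7c) ∥ CU A:t4 (8c) ⇒ 8c, clock 37
[6] DMA t6→A (8c) ∥ CU B:t5 (7c) ⇒ 8c, clock 45
[7] DMA t7→B (7c) ∥ CU A:t6 (2c) ⇒ 7c, clock 52
[8] DMA idle ∥ CU B:t7 (7c) ⇒ 7c, clock 59

step 5: A=compute:t4 B=load:t5 [compute-bound]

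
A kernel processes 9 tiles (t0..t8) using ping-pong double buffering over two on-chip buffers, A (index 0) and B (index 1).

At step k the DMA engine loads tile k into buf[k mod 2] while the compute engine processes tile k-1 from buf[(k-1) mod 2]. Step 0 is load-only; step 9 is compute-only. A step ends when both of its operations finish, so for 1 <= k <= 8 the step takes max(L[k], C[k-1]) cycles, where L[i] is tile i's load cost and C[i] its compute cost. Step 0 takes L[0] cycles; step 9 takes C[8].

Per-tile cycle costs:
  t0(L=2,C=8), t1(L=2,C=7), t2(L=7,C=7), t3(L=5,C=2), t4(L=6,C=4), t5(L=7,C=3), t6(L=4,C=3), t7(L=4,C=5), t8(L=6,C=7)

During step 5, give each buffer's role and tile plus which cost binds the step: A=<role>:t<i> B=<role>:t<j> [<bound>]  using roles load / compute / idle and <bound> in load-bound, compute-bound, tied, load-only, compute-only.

[0] DMA t0→A (2c) ∥ CU idle ⇒ 2c, clock 2
[1] DMA t1→B (2c) ∥ CU A:t0 (8c) ⇒ 8c, clock 10
[2] DMA t2→A (7c) ∥ CU B:t1 (7c) ⇒ 7c, clock 17
[3] DMA t3→B (5c) ∥ CU A:t2 (7c) ⇒ 7c, clock 24
[4] DMA t4→A (6c) ∥ CU B:t3 (2c) ⇒ 6c, clock 30
[5] DMA t5→B (7c) ∥ CU A:t4 (4c) ⇒ 7c, clock 37
[6] DMA t6→A (4c) ∥ CU B:t5 (3c) ⇒ 4c, clock 41
[7] DMA t7→B (4c) ∥ CU A:t6 (3c) ⇒ 4c, clock 45
[8] DMA t8→A (6c) ∥ CU B:t7 (5c) ⇒ 6c, clock 51
[9] DMA idle ∥ CU A:t8 (7c) ⇒ 7c, clock 58

step 5: A=compute:t4 B=load:t5 [load-bound]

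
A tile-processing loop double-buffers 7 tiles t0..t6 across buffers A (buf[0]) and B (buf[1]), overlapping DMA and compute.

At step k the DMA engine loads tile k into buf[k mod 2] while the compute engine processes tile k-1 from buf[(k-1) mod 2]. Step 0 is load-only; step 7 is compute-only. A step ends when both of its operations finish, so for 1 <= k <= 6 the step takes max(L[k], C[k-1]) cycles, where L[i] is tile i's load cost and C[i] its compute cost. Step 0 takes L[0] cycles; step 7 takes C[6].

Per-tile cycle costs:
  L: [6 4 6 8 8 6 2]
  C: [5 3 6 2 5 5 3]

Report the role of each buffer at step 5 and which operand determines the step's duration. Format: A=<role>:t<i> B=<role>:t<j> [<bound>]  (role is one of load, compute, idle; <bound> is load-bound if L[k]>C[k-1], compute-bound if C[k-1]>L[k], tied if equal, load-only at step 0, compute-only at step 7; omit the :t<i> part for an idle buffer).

[0] DMA t0→A (6c) ∥ CU idle ⇒ 6c, clock 6
[1] DMA t1→B (4c) ∥ CU A:t0 (5c) ⇒ 5c, clock 11
[2] DMA t2→A (6c) ∥ CU B:t1 (3c) ⇒ 6c, clock 17
[3] DMA t3→B (8c) ∥ CU A:t2 (6c) ⇒ 8c, clock 25
[4] DMA t4→A (8c) ∥ CU B:t3 (2c) ⇒ 8c, clock 33
[5] DMA t5→B (6c) ∥ CU A:t4 (5c) ⇒ 6c, clock 39
[6] DMA t6→A (2c) ∥ CU B:t5 (5c) ⇒ 5c, clock 44
[7] DMA idle ∥ CU A:t6 (3c) ⇒ 3c, clock 47

step 5: A=compute:t4 B=load:t5 [load-bound]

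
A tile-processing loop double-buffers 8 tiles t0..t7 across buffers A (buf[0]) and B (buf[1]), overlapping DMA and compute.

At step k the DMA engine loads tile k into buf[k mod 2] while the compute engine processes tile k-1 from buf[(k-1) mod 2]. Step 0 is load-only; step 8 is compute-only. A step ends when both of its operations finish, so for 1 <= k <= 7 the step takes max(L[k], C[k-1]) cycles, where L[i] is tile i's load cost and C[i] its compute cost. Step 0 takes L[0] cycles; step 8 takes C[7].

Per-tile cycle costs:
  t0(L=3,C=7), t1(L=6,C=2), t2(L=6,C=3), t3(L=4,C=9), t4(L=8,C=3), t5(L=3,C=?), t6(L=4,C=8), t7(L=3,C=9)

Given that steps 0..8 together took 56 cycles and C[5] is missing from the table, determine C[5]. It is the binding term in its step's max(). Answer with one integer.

step 0 → dur = L[0]=3 = 3
step 1 → dur = max(L[1]=6, C[0]=7) = 7
step 2 → dur = max(L[2]=6, C[1]=2) = 6
step 3 → dur = max(L[3]=4, C[2]=3) = 4
step 4 → dur = max(L[4]=8, C[3]=9) = 9
step 5 → dur = max(L[5]=3, C[4]=3) = 3
step 6 → dur = max(L[6]=4, C[5]=?) = C[5]  (unknown; binding)
step 7 → dur = max(L[7]=3, C[6]=8) = 8
step 8 → dur = C[7]=9 = 9
sum of known step durations = 49
dur[6] = total - known = 56 - 49 = 7
C[5] is the binding max in step 6, so C[5] = dur[6] = 7

C[5] = 7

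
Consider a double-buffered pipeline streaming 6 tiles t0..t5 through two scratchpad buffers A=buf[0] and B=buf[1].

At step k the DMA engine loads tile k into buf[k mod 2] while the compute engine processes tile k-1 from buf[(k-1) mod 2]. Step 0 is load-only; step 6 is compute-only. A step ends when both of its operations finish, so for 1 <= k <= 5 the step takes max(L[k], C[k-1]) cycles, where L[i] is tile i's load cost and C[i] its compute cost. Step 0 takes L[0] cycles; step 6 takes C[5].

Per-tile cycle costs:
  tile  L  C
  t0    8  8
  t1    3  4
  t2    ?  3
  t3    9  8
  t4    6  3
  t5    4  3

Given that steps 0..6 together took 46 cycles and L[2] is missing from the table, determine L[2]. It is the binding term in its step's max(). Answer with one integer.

L[2] = 6

step 0 | dur = L[0]=8 = 8
step 1 | dur = max(L[1]=3, C[0]=8) = 8
step 2 | dur = max(L[2]=?, C[1]=4) = L[2]  (unknown; binding)
step 3 | dur = max(L[3]=9, C[2]=3) = 9
step 4 | dur = max(L[4]=6, C[3]=8) = 8
step 5 | dur = max(L[5]=4, C[4]=3) = 4
step 6 | dur = C[5]=3 = 3
sum of known step durations = 40
dur[2] = total - known = 46 - 40 = 6
L[2] is the binding max in step 2, so L[2] = dur[2] = 6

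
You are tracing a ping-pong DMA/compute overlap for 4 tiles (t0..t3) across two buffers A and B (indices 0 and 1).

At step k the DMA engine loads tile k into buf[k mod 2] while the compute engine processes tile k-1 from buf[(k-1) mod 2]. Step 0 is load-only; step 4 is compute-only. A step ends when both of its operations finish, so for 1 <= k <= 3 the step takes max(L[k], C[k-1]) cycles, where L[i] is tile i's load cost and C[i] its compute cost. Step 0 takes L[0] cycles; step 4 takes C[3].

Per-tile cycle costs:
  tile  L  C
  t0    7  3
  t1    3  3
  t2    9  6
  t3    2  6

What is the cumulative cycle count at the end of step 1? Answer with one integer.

end_cycle[1] = 10

  0. 7=7c; end=7; A:t0 B:-
  1. max(3,3)=3c; end=10; A:t0 B:t1
  2. max(9,3)=9c; end=19; A:t2 B:t1
  3. max(2,6)=6c; end=25; A:t2 B:t3
  4. 6=6c; end=31; A:t2 B:t3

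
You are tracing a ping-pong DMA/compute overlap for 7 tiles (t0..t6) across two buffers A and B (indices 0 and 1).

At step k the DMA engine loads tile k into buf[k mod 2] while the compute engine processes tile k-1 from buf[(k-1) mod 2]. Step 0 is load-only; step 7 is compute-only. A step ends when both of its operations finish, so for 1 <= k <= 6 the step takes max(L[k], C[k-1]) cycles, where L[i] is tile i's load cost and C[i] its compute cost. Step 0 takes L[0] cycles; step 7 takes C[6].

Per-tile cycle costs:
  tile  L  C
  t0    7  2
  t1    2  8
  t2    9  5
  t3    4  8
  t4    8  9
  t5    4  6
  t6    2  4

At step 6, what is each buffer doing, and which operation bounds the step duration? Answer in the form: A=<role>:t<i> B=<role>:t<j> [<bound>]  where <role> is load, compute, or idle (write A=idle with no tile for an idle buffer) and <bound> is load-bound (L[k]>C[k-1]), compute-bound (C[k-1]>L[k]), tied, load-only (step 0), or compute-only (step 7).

step 6: A=load:t6 B=compute:t5 [compute-bound]

step 0: L[0]=7 → dur=7, Σ=7 | A=load:t0 B=idle [load-only]
step 1: L[1]=2 C[0]=2 → dur=2, Σ=9 | A=compute:t0 B=load:t1 [tied]
step 2: L[2]=9 C[1]=8 → dur=9, Σ=18 | A=load:t2 B=compute:t1 [load-bound]
step 3: L[3]=4 C[2]=5 → dur=5, Σ=23 | A=compute:t2 B=load:t3 [compute-bound]
step 4: L[4]=8 C[3]=8 → dur=8, Σ=31 | A=load:t4 B=compute:t3 [tied]
step 5: L[5]=4 C[4]=9 → dur=9, Σ=40 | A=compute:t4 B=load:t5 [compute-bound]
step 6: L[6]=2 C[5]=6 → dur=6, Σ=46 | A=load:t6 B=compute:t5 [compute-bound]
step 7: C[6]=4 → dur=4, Σ=50 | A=compute:t6 B=idle [compute-only]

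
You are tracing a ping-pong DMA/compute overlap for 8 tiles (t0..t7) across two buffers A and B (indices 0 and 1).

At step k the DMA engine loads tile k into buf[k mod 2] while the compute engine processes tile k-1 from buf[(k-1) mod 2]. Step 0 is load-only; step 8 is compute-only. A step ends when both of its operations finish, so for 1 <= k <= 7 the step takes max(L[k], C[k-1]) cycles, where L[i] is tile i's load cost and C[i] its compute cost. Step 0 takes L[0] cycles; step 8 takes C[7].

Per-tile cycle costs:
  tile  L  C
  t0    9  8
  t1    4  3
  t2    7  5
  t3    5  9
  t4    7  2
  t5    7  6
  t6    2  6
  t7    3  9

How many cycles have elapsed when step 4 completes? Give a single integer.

end_cycle[4] = 38

k=0 load=t0/9c comp=- wait=9 total=9
k=1 load=t1/4c comp=t0/8c wait=8 total=17
k=2 load=t2/7c comp=t1/3c wait=7 total=24
k=3 load=t3/5c comp=t2/5c wait=5 total=29
k=4 load=t4/7c comp=t3/9c wait=9 total=38
k=5 load=t5/7c comp=t4/2c wait=7 total=45
k=6 load=t6/2c comp=t5/6c wait=6 total=51
k=7 load=t7/3c comp=t6/6c wait=6 total=57
k=8 load=- comp=t7/9c wait=9 total=66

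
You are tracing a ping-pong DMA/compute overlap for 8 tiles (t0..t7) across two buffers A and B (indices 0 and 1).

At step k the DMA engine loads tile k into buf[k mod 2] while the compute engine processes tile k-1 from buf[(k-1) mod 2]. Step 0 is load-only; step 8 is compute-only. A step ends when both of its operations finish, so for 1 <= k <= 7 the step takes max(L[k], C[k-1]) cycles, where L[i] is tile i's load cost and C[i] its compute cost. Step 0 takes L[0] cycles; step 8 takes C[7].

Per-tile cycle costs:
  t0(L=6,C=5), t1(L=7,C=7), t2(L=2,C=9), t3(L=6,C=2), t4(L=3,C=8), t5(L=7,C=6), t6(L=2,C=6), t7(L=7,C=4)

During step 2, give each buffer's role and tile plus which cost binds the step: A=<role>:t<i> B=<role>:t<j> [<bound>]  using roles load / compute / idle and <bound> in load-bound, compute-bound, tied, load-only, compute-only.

[0] DMA t0→A (6c) ∥ CU idle ⇒ 6c, clock 6
[1] DMA t1→B (7c) ∥ CU A:t0 (5c) ⇒ 7c, clock 13
[2] DMA t2→A (2c) ∥ CU B:t1 (7c) ⇒ 7c, clock 20
[3] DMA t3→B (6c) ∥ CU A:t2 (9c) ⇒ 9c, clock 29
[4] DMA t4→A (3c) ∥ CU B:t3 (2c) ⇒ 3c, clock 32
[5] DMA t5→B (7c) ∥ CU A:t4 (8c) ⇒ 8c, clock 40
[6] DMA t6→A (2c) ∥ CU B:t5 (6c) ⇒ 6c, clock 46
[7] DMA t7→B (7c) ∥ CU A:t6 (6c) ⇒ 7c, clock 53
[8] DMA idle ∥ CU B:t7 (4c) ⇒ 4c, clock 57

step 2: A=load:t2 B=compute:t1 [compute-bound]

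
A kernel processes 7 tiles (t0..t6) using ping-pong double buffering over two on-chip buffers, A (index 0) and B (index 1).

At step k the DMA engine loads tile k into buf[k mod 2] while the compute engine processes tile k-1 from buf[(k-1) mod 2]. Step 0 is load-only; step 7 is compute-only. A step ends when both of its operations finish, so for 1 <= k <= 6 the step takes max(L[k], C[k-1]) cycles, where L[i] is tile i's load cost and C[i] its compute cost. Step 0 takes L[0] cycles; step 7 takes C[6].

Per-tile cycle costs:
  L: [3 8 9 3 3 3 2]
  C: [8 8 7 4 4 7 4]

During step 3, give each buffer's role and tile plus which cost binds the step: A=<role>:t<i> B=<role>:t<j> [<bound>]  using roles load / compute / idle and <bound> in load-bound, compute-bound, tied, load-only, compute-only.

k=0 load=t0/3c comp=- wait=3 total=3
k=1 load=t1/8c comp=t0/8c wait=8 total=11
k=2 load=t2/9c comp=t1/8c wait=9 total=20
k=3 load=t3/3c comp=t2/7c wait=7 total=27
k=4 load=t4/3c comp=t3/4c wait=4 total=31
k=5 load=t5/3c comp=t4/4c wait=4 total=35
k=6 load=t6/2c comp=t5/7c wait=7 total=42
k=7 load=- comp=t6/4c wait=4 total=46

step 3: A=compute:t2 B=load:t3 [compute-bound]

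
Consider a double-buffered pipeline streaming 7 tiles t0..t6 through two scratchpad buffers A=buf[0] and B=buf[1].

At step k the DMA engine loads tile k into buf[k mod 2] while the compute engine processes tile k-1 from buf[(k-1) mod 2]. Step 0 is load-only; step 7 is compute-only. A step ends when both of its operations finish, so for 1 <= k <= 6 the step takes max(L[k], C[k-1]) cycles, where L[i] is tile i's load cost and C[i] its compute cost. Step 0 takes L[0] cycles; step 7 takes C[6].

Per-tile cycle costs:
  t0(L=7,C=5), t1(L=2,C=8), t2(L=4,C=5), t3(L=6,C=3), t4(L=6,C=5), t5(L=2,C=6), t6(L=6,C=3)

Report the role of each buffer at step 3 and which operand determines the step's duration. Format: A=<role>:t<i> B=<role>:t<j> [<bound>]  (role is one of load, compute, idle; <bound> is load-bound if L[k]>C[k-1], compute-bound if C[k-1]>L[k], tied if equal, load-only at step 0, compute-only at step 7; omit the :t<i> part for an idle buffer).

  0. 7=7c; end=7; A:t0 B:-
  1. max(2,5)=5c; end=12; A:t0 B:t1
  2. max(4,8)=8c; end=20; A:t2 B:t1
  3. max(6,5)=6c; end=26; A:t2 B:t3
  4. max(6,3)=6c; end=32; A:t4 B:t3
  5. max(2,5)=5c; end=37; A:t4 B:t5
  6. max(6,6)=6c; end=43; A:t6 B:t5
  7. 3=3c; end=46; A:t6 B:t5

step 3: A=compute:t2 B=load:t3 [load-bound]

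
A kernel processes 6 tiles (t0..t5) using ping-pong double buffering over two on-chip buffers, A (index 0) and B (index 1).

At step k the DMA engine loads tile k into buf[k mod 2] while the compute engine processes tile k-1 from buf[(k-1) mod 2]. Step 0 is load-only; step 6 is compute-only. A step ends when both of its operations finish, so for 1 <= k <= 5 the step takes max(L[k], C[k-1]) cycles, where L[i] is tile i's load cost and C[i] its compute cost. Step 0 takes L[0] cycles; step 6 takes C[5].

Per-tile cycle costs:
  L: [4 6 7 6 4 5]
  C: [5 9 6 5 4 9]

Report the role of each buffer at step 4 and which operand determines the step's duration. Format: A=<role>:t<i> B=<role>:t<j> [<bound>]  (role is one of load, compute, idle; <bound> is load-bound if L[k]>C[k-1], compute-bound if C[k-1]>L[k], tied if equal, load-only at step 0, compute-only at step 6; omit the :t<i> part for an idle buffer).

step 0: L[0]=4 → dur=4, Σ=4 | A=load:t0 B=idle [load-only]
step 1: L[1]=6 C[0]=5 → dur=6, Σ=10 | A=compute:t0 B=load:t1 [load-bound]
step 2: L[2]=7 C[1]=9 → dur=9, Σ=19 | A=load:t2 B=compute:t1 [compute-bound]
step 3: L[3]=6 C[2]=6 → dur=6, Σ=25 | A=compute:t2 B=load:t3 [tied]
step 4: L[4]=4 C[3]=5 → dur=5, Σ=30 | A=load:t4 B=compute:t3 [compute-bound]
step 5: L[5]=5 C[4]=4 → dur=5, Σ=35 | A=compute:t4 B=load:t5 [load-bound]
step 6: C[5]=9 → dur=9, Σ=44 | A=idle B=compute:t5 [compute-only]

step 4: A=load:t4 B=compute:t3 [compute-bound]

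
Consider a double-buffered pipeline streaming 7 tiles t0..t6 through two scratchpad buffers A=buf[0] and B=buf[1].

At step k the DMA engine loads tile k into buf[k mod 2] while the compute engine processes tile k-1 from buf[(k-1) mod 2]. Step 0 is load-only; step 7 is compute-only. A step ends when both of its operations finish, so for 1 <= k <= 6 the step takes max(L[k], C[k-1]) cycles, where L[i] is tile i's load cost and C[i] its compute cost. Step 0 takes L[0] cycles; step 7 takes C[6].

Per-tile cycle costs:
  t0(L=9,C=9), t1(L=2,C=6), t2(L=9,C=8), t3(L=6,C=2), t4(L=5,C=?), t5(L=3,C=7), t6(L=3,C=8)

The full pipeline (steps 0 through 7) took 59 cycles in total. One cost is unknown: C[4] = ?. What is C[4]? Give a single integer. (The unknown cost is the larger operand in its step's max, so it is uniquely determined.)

C[4] = 4

step 0: dur = L[0]=9 = 9
step 1: dur = max(L[1]=2, C[0]=9) = 9
step 2: dur = max(L[2]=9, C[1]=6) = 9
step 3: dur = max(L[3]=6, C[2]=8) = 8
step 4: dur = max(L[4]=5, C[3]=2) = 5
step 5: dur = max(L[5]=3, C[4]=?) = C[4]  (unknown; binding)
step 6: dur = max(L[6]=3, C[5]=7) = 7
step 7: dur = C[6]=8 = 8
sum of known step durations = 55
dur[5] = total - known = 59 - 55 = 4
C[4] is the binding max in step 5, so C[4] = dur[5] = 4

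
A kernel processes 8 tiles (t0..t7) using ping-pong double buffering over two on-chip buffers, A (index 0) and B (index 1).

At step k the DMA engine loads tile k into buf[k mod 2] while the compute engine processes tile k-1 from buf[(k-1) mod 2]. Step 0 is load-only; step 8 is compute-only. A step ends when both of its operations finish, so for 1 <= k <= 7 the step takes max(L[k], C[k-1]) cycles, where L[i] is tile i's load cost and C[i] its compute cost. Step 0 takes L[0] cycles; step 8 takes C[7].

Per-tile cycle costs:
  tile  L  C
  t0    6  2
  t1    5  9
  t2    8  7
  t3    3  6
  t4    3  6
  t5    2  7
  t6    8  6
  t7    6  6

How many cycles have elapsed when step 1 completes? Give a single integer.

end_cycle[1] = 11

[0] DMA t0→A (6c) ∥ CU idle ⇒ 6c, clock 6
[1] DMA t1→B (5c) ∥ CU A:t0 (2c) ⇒ 5c, clock 11
[2] DMA t2→A (8c) ∥ CU B:t1 (9c) ⇒ 9c, clock 20
[3] DMA t3→B (3c) ∥ CU A:t2 (7c) ⇒ 7c, clock 27
[4] DMA t4→A (3c) ∥ CU B:t3 (6c) ⇒ 6c, clock 33
[5] DMA t5→B (2c) ∥ CU A:t4 (6c) ⇒ 6c, clock 39
[6] DMA t6→A (8c) ∥ CU B:t5 (7c) ⇒ 8c, clock 47
[7] DMA t7→B (6c) ∥ CU A:t6 (6c) ⇒ 6c, clock 53
[8] DMA idle ∥ CU B:t7 (6c) ⇒ 6c, clock 59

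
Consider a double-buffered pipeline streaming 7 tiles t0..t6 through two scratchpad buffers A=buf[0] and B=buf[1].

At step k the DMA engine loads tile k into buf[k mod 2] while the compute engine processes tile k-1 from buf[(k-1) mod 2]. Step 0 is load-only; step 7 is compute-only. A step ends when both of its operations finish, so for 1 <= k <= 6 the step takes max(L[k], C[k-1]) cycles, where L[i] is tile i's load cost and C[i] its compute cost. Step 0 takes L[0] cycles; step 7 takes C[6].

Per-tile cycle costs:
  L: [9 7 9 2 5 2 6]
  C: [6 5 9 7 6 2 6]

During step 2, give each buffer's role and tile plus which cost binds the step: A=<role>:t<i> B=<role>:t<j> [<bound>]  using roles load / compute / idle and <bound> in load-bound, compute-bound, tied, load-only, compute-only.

[0] DMA t0→A (9c) ∥ CU idle ⇒ 9c, clock 9
[1] DMA t1→B (7c) ∥ CU A:t0 (6c) ⇒ 7c, clock 16
[2] DMA t2→A (9c) ∥ CU B:t1 (5c) ⇒ 9c, clock 25
[3] DMA t3→B (2c) ∥ CU A:t2 (9c) ⇒ 9c, clock 34
[4] DMA t4→A (5c) ∥ CU B:t3 (7c) ⇒ 7c, clock 41
[5] DMA t5→B (2c) ∥ CU A:t4 (6c) ⇒ 6c, clock 47
[6] DMA t6→A (6c) ∥ CU B:t5 (2c) ⇒ 6c, clock 53
[7] DMA idle ∥ CU A:t6 (6c) ⇒ 6c, clock 59

step 2: A=load:t2 B=compute:t1 [load-bound]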